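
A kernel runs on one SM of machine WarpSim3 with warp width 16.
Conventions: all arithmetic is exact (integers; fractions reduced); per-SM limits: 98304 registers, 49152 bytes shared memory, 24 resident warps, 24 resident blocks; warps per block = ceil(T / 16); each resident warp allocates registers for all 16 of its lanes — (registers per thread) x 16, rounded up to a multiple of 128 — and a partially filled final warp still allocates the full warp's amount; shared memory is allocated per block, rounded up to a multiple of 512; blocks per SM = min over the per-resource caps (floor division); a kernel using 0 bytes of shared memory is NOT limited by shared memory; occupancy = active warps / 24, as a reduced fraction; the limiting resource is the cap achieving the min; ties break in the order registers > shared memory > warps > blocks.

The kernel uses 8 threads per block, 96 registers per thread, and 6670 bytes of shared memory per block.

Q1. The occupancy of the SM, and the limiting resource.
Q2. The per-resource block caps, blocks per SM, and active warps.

Answer: occupancy 1/4, limited by shared memory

registers: 64 blocks
shared memory: 6 blocks
warps: 24 blocks
blocks: 24 blocks

Answer: 6 blocks, 6 active warps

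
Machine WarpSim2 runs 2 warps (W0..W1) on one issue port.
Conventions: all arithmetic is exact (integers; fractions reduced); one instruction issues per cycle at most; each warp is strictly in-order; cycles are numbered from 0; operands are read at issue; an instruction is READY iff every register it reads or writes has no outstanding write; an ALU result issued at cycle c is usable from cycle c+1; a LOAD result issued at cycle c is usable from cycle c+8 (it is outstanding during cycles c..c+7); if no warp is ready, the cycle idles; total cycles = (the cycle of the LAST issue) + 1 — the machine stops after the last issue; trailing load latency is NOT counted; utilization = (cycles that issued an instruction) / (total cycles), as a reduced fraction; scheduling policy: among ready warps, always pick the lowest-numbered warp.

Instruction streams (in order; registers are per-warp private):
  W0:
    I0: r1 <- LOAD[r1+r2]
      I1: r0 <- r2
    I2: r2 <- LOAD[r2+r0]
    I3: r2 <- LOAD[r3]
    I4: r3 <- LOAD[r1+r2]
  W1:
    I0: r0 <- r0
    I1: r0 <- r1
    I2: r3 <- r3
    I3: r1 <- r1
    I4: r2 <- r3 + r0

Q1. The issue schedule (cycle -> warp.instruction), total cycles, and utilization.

cycle 0: W0.I0
cycle 1: W0.I1
cycle 2: W0.I2
cycle 3: W1.I0
cycle 4: W1.I1
cycle 5: W1.I2
cycle 6: W1.I3
cycle 7: W1.I4
cycle 8: idle
cycle 9: idle
cycle 10: W0.I3
cycle 11: idle
cycle 12: idle
cycle 13: idle
cycle 14: idle
cycle 15: idle
cycle 16: idle
cycle 17: idle
cycle 18: W0.I4

Answer: 19 cycles, utilization 10/19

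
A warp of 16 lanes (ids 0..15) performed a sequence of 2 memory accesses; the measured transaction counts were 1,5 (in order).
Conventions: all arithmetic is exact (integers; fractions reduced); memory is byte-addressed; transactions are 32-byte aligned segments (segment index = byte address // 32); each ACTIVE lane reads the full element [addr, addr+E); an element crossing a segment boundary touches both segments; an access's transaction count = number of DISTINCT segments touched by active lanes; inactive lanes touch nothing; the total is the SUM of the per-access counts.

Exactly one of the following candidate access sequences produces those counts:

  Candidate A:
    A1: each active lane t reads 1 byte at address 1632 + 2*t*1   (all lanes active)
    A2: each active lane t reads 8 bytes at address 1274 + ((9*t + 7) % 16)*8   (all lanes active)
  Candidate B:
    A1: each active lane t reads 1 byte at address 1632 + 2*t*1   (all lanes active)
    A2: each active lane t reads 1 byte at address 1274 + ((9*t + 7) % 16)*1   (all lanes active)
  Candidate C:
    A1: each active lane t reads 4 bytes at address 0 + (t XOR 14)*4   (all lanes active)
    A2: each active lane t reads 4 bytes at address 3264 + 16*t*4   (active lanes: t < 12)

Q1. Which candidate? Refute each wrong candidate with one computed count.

B: A2 gives 2 transactions, not 5
C: A1 gives 2 transactions, not 1
A: all counts match (1,5)

Answer: A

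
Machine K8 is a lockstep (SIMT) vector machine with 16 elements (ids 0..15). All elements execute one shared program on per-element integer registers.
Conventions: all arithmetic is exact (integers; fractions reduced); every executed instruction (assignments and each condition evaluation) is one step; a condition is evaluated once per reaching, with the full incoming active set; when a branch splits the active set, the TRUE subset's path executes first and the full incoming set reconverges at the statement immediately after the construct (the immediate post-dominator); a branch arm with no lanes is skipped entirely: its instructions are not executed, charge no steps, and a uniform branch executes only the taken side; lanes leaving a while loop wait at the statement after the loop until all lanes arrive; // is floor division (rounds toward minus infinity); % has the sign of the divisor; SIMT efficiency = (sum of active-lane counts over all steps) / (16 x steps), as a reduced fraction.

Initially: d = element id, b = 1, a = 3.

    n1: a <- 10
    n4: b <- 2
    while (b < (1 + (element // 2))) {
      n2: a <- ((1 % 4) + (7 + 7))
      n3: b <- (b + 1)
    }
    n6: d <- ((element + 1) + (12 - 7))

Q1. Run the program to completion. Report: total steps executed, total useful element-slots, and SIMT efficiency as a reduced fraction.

Answer: 22 steps, 190 useful, 95/176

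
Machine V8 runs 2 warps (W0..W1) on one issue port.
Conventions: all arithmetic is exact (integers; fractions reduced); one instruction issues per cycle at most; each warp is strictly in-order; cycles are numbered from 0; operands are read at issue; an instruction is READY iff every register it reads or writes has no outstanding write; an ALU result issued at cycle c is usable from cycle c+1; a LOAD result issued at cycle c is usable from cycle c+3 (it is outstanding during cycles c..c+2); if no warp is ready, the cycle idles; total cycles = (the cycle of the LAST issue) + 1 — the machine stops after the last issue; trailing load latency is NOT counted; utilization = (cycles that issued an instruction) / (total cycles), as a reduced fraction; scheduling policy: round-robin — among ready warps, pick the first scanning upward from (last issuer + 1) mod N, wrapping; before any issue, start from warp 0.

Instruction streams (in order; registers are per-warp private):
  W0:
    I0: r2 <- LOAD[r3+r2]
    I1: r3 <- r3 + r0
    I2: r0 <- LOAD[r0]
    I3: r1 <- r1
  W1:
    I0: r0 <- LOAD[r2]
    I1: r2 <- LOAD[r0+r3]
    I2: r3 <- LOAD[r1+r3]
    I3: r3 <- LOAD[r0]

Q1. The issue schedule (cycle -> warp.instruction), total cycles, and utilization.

cycle 0: W0.I0
cycle 1: W1.I0
cycle 2: W0.I1
cycle 3: W0.I2
cycle 4: W1.I1
cycle 5: W0.I3
cycle 6: W1.I2
cycle 7: idle
cycle 8: idle
cycle 9: W1.I3

Answer: 10 cycles, utilization 4/5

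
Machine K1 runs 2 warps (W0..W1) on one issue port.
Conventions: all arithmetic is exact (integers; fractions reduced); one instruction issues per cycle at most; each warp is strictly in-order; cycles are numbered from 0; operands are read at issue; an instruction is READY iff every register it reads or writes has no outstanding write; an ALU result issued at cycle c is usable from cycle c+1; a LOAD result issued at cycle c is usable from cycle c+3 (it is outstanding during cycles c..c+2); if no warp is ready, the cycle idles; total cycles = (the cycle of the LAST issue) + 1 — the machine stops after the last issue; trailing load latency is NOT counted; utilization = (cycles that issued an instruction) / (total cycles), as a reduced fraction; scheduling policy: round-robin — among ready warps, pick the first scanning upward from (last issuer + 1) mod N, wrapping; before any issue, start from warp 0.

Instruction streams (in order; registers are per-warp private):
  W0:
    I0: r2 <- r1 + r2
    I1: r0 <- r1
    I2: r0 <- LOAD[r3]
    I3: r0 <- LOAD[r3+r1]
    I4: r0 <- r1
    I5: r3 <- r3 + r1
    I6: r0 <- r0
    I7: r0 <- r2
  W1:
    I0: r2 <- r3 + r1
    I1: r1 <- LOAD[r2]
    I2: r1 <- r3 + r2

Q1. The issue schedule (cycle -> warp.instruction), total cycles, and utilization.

cycle 0: W0.I0
cycle 1: W1.I0
cycle 2: W0.I1
cycle 3: W1.I1
cycle 4: W0.I2
cycle 5: idle
cycle 6: W1.I2
cycle 7: W0.I3
cycle 8: idle
cycle 9: idle
cycle 10: W0.I4
cycle 11: W0.I5
cycle 12: W0.I6
cycle 13: W0.I7

Answer: 14 cycles, utilization 11/14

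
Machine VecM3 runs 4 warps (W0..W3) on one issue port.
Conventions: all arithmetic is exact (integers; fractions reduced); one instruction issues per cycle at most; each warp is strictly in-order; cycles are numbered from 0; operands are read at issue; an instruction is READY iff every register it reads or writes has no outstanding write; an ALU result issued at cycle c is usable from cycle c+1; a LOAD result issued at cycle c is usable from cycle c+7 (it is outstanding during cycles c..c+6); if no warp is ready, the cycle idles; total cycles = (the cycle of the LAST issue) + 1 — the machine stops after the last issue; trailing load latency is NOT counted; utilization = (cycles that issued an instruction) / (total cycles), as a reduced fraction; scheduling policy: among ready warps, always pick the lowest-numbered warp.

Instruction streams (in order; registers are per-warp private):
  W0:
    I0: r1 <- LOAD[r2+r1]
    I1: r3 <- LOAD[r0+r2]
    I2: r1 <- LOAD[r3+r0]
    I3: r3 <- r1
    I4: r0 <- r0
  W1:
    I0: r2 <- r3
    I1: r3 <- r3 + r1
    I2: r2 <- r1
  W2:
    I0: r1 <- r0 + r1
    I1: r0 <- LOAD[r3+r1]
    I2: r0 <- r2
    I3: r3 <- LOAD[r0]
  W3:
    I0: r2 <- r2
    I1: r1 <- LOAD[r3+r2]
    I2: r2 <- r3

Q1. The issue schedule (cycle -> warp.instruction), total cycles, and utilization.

cycle 0: W0.I0
cycle 1: W0.I1
cycle 2: W1.I0
cycle 3: W1.I1
cycle 4: W1.I2
cycle 5: W2.I0
cycle 6: W2.I1
cycle 7: W3.I0
cycle 8: W0.I2
cycle 9: W3.I1
cycle 10: W3.I2
cycle 11: idle
cycle 12: idle
cycle 13: W2.I2
cycle 14: W2.I3
cycle 15: W0.I3
cycle 16: W0.I4

Answer: 17 cycles, utilization 15/17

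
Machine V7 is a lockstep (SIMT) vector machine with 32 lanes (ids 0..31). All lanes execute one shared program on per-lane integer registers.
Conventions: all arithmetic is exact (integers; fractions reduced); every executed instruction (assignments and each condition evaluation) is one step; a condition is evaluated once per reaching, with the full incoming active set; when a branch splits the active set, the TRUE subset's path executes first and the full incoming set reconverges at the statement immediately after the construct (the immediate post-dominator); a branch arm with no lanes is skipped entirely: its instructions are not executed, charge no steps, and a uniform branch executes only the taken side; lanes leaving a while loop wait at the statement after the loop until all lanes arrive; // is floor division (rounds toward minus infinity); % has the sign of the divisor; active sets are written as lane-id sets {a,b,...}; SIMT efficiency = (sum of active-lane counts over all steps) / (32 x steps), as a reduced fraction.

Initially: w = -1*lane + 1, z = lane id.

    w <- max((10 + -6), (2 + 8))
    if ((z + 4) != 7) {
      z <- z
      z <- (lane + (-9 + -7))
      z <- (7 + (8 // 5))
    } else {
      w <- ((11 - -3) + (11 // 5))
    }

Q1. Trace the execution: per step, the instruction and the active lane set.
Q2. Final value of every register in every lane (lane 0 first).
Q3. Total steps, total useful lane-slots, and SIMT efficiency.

step 0: w <- max((10 + -6), (2 + 8)) {0,1,2,3,4,5,6,7,8,9,10,11,12,13,14,15,16,17,18,19,20,21,22,23,24,25,26,27,28,29,30,31}
step 1: eval ((z + 4) != 7)          {0,1,2,3,4,5,6,7,8,9,10,11,12,13,14,15,16,17,18,19,20,21,22,23,24,25,26,27,28,29,30,31}
step 2: z <- z                       {0,1,2,4,5,6,7,8,9,10,11,12,13,14,15,16,17,18,19,20,21,22,23,24,25,26,27,28,29,30,31}
step 3: z <- (lane + (-9 + -7))      {0,1,2,4,5,6,7,8,9,10,11,12,13,14,15,16,17,18,19,20,21,22,23,24,25,26,27,28,29,30,31}
step 4: z <- (7 + (8 // 5))          {0,1,2,4,5,6,7,8,9,10,11,12,13,14,15,16,17,18,19,20,21,22,23,24,25,26,27,28,29,30,31}
step 5: w <- ((11 - -3) + (11 // 5)) {3}

Answer: 6 steps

w: 10,10,10,16,10,10,10,10,10,10,10,10,10,10,10,10,10,10,10,10,10,10,10,10,10,10,10,10,10,10,10,10
z: 8,8,8,3,8,8,8,8,8,8,8,8,8,8,8,8,8,8,8,8,8,8,8,8,8,8,8,8,8,8,8,8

steps = 6; useful = 158; efficiency = 158/192 = 79/96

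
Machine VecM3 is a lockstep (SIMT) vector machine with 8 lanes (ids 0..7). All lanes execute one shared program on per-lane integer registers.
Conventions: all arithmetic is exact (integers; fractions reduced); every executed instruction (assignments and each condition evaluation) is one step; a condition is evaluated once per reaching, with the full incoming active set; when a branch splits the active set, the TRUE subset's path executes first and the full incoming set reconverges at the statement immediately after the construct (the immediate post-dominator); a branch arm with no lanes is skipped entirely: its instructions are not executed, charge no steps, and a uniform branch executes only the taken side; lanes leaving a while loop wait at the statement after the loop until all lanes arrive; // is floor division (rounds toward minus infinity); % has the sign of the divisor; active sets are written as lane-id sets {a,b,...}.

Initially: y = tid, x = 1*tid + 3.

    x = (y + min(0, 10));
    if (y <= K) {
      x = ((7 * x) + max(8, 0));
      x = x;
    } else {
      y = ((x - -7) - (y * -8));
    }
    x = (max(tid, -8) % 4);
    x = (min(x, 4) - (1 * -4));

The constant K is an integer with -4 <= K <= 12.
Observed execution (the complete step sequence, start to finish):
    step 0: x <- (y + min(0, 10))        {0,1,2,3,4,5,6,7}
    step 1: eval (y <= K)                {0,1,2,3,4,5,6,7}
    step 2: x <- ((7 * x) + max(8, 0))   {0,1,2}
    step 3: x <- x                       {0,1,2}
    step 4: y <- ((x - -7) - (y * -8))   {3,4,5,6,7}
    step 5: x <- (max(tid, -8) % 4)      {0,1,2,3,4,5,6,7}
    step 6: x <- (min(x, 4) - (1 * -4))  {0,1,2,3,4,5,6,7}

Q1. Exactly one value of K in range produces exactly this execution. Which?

Answer: K = 2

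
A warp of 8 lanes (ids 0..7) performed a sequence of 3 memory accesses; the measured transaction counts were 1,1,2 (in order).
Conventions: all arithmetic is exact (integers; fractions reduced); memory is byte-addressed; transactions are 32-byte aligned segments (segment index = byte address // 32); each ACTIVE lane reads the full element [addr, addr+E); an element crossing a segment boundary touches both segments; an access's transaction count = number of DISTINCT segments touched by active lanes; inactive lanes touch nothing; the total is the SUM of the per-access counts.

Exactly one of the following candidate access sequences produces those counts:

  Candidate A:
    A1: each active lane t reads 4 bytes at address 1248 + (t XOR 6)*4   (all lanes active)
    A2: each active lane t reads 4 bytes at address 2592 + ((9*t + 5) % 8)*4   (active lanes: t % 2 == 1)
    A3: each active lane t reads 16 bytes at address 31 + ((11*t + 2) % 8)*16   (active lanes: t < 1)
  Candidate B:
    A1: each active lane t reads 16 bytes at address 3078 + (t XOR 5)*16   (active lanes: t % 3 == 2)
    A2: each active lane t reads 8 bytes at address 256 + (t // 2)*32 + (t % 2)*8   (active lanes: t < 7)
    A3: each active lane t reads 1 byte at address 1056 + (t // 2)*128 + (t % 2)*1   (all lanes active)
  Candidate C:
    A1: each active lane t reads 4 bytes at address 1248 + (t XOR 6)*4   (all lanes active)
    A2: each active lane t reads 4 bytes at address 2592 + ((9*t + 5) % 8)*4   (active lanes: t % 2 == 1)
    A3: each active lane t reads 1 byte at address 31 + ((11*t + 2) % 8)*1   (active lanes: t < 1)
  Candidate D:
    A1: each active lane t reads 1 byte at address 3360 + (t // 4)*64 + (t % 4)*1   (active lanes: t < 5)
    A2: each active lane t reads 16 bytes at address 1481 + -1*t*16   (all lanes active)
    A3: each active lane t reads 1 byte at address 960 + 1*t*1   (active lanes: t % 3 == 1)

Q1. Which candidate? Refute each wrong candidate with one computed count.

B: A1 gives 3 transactions, not 1
C: A3 gives 1 transaction, not 2
D: A1 gives 2 transactions, not 1
A: all counts match (1,1,2)

Answer: A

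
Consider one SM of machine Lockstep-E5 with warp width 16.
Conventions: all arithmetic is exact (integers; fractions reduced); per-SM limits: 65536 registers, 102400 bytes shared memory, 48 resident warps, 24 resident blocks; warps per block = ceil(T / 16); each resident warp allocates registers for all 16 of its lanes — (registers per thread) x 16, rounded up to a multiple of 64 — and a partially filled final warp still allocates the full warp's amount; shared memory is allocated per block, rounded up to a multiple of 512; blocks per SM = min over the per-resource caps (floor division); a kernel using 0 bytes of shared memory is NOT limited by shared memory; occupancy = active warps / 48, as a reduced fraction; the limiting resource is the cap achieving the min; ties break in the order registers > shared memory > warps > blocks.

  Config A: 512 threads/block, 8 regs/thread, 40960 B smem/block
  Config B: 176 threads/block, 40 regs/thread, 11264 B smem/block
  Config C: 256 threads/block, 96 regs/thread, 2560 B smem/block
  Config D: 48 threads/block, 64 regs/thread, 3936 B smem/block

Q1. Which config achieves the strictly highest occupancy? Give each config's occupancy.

occupancies: A 2/3, B 11/12, C 2/3, D 1

Answer: D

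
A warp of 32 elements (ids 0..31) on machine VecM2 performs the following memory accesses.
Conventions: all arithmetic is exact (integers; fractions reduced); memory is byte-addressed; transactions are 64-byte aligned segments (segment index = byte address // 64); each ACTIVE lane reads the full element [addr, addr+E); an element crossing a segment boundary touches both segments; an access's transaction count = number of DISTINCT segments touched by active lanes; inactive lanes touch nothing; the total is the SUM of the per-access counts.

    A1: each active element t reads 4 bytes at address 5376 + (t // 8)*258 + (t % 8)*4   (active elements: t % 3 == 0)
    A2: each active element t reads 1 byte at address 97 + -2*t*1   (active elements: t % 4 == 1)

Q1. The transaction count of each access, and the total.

A1: 4 transactions
A2: 2 transactions

Answer: 4,2; total 6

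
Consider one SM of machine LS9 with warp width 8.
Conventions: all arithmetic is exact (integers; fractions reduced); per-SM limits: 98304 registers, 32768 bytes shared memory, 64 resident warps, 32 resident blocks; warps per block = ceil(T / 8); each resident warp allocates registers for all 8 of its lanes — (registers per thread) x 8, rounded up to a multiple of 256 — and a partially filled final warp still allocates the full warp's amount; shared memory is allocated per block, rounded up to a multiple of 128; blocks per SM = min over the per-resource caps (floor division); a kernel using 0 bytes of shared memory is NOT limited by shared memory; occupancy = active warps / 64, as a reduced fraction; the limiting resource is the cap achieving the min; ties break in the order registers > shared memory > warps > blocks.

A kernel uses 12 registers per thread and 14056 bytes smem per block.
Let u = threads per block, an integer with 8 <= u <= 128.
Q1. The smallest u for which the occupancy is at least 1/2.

Answer: u = 121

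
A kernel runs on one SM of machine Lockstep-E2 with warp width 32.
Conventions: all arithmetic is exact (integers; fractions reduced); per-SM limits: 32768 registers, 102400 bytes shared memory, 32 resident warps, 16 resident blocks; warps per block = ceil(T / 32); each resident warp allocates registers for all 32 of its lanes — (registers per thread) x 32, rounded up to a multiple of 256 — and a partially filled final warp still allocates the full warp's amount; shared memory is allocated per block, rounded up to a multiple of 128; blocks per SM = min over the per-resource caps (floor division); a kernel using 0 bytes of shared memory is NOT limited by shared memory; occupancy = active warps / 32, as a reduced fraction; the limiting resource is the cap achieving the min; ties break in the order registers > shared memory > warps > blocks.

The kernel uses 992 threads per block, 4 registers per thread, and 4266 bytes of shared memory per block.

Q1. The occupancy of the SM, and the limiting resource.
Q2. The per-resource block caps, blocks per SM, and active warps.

Answer: occupancy 31/32, limited by warps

registers: 4 blocks
shared memory: 23 blocks
warps: 1 block
blocks: 16 blocks

Answer: 1 block, 31 active warps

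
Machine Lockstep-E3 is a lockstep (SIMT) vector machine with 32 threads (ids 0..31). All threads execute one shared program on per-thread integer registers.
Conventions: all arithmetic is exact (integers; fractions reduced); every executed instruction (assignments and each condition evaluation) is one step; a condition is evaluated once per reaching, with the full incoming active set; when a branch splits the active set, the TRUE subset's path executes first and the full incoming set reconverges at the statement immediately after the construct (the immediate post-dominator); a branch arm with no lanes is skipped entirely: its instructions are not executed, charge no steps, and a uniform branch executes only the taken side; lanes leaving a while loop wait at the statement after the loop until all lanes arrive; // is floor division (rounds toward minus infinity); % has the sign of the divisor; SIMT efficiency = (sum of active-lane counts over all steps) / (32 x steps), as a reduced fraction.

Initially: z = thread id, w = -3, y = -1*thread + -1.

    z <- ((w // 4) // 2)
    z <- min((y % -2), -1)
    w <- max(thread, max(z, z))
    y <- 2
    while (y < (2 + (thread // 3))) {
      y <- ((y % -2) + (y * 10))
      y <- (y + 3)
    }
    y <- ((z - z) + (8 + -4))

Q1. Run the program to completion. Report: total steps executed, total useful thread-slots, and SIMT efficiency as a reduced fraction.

Answer: 9 steps, 279 useful, 31/32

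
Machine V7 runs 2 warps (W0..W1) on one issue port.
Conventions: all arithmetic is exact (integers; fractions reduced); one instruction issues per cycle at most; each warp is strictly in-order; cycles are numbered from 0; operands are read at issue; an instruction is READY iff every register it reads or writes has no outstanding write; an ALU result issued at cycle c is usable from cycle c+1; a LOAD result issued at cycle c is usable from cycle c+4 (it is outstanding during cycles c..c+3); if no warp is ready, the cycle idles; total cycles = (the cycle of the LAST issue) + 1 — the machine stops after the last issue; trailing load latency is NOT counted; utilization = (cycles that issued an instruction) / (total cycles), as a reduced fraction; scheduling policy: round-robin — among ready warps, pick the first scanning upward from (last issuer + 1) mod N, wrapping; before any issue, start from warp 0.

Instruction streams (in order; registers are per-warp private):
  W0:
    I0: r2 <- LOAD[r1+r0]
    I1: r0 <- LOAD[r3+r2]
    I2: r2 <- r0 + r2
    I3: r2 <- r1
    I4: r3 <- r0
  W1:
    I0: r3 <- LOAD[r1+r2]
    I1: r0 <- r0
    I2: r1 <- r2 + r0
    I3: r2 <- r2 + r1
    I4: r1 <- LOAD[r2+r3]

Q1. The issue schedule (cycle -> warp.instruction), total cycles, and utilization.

cycle 0: W0.I0
cycle 1: W1.I0
cycle 2: W1.I1
cycle 3: W1.I2
cycle 4: W0.I1
cycle 5: W1.I3
cycle 6: W1.I4
cycle 7: idle
cycle 8: W0.I2
cycle 9: W0.I3
cycle 10: W0.I4

Answer: 11 cycles, utilization 10/11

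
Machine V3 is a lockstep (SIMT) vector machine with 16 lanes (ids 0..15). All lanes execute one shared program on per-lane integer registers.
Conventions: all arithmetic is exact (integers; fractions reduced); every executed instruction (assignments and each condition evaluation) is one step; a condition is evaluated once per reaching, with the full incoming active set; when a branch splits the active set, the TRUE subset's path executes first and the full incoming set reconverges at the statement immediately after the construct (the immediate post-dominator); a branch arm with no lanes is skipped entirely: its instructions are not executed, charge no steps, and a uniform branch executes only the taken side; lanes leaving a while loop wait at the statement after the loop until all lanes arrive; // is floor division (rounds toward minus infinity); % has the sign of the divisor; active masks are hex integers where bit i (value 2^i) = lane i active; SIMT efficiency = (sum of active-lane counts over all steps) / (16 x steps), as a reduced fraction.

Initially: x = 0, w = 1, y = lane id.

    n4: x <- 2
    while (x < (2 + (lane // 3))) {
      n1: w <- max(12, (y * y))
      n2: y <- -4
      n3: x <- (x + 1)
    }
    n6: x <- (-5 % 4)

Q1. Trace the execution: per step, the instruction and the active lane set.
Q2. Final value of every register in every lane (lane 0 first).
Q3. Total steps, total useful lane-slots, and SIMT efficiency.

step 0: x <- 2                       0xffff
step 1: eval (x < (2 + (lane // 3))) 0xffff
step 2: w <- max(12, (y * y))        0xfff8
step 3: y <- -4                      0xfff8
step 4: x <- (x + 1)                 0xfff8
step 5: eval (x < (2 + (lane // 3))) 0xfff8
step 6: w <- max(12, (y * y))        0xffc0
step 7: y <- -4                      0xffc0
step 8: x <- (x + 1)                 0xffc0
step 9: eval (x < (2 + (lane // 3))) 0xffc0
step 10: w <- max(12, (y * y))        0xfe00
step 11: y <- -4                      0xfe00
step 12: x <- (x + 1)                 0xfe00
step 13: eval (x < (2 + (lane // 3))) 0xfe00
step 14: w <- max(12, (y * y))        0xf000
step 15: y <- -4                      0xf000
step 16: x <- (x + 1)                 0xf000
step 17: eval (x < (2 + (lane // 3))) 0xf000
step 18: w <- max(12, (y * y))        0x8000
step 19: y <- -4                      0x8000
step 20: x <- (x + 1)                 0x8000
step 21: eval (x < (2 + (lane // 3))) 0x8000
step 22: x <- (-5 % 4)                0xffff

Answer: 23 steps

x: 3,3,3,3,3,3,3,3,3,3,3,3,3,3,3,3
w: 1,1,1,12,16,25,16,16,16,16,16,16,16,16,16,16
y: 0,1,2,-4,-4,-4,-4,-4,-4,-4,-4,-4,-4,-4,-4,-4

steps = 23; useful = 188; efficiency = 188/368 = 47/92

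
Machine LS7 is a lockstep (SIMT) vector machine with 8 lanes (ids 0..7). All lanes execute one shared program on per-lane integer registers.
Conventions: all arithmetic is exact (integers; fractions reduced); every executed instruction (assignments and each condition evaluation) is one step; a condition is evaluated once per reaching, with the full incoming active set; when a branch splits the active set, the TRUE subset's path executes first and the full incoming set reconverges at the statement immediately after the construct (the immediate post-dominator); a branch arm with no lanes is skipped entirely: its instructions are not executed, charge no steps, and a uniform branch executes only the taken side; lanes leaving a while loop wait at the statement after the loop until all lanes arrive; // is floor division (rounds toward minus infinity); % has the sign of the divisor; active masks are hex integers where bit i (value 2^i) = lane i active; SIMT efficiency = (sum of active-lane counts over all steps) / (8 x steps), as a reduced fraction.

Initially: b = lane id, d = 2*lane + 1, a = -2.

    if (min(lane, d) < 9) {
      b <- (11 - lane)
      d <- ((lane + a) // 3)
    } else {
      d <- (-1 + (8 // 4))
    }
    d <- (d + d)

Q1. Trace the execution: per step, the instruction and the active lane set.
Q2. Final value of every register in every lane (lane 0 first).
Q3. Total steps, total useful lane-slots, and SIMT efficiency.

step 0: eval (min(lane, d) < 9)      0xff
step 1: b <- (11 - lane)             0xff
step 2: d <- ((lane + a) // 3)       0xff
step 3: d <- (d + d)                 0xff

Answer: 4 steps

b: 11,10,9,8,7,6,5,4
d: -2,-2,0,0,0,2,2,2
a: -2,-2,-2,-2,-2,-2,-2,-2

steps = 4; useful = 32; efficiency = 32/32 = 1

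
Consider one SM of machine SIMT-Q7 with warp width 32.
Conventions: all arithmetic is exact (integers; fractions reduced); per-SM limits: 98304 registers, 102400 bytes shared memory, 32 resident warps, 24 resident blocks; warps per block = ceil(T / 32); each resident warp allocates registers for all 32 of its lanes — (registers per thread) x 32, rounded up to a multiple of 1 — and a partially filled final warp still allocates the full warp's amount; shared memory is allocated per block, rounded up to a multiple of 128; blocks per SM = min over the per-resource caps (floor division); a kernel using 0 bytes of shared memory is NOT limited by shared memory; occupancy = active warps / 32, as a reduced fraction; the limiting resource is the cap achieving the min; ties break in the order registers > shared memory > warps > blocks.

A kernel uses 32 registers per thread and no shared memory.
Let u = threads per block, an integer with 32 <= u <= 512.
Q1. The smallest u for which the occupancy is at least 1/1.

Answer: u = 33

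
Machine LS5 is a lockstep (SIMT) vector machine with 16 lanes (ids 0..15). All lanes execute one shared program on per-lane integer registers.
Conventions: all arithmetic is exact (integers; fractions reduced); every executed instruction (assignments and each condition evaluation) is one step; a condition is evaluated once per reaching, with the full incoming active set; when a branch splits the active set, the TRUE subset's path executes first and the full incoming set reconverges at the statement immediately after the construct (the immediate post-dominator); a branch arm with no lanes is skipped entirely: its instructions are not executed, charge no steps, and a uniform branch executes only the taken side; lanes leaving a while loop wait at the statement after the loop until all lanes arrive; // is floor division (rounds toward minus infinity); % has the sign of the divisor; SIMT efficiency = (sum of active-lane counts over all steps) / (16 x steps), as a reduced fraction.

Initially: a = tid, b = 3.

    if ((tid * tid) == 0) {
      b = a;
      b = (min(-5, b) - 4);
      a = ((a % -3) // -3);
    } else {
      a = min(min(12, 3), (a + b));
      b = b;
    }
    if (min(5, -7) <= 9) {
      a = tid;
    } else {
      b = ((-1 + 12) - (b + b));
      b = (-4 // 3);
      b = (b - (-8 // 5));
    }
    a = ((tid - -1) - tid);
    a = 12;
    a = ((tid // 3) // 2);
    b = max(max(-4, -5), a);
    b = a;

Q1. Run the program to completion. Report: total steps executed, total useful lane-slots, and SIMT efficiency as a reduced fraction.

Answer: 13 steps, 161 useful, 161/208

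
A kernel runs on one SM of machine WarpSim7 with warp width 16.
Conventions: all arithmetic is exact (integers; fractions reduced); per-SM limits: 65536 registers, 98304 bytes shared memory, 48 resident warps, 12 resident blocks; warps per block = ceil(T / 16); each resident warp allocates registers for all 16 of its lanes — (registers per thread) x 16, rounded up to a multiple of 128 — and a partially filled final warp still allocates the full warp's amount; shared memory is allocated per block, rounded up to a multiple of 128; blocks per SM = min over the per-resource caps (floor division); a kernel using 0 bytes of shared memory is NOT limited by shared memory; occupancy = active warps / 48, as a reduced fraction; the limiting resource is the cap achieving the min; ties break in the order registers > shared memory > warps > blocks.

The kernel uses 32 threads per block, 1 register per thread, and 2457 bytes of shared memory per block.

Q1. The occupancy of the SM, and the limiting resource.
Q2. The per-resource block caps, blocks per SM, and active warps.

Answer: occupancy 1/2, limited by blocks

registers: 256 blocks
shared memory: 38 blocks
warps: 24 blocks
blocks: 12 blocks

Answer: 12 blocks, 24 active warps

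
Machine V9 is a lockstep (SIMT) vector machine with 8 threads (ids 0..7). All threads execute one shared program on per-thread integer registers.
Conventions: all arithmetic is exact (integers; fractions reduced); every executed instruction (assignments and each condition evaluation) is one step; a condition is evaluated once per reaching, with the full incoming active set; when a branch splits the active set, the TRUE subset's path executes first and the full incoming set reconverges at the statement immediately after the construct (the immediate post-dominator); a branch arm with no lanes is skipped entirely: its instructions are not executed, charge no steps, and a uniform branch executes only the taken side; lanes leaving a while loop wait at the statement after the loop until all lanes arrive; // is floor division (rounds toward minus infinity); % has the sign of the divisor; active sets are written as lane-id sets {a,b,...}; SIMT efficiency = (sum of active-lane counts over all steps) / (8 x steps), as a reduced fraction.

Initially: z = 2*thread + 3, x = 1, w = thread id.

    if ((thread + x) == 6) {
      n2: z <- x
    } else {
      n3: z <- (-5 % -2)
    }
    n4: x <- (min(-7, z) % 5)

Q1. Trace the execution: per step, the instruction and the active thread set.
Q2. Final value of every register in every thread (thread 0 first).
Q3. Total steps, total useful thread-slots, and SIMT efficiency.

step 0: eval ((thread + x) == 6)     {0,1,2,3,4,5,6,7}
step 1: z <- x                       {5}
step 2: z <- (-5 % -2)               {0,1,2,3,4,6,7}
step 3: x <- (min(-7, z) % 5)        {0,1,2,3,4,5,6,7}

Answer: 4 steps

z: -1,-1,-1,-1,-1,1,-1,-1
x: 3,3,3,3,3,3,3,3
w: 0,1,2,3,4,5,6,7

steps = 4; useful = 24; efficiency = 24/32 = 3/4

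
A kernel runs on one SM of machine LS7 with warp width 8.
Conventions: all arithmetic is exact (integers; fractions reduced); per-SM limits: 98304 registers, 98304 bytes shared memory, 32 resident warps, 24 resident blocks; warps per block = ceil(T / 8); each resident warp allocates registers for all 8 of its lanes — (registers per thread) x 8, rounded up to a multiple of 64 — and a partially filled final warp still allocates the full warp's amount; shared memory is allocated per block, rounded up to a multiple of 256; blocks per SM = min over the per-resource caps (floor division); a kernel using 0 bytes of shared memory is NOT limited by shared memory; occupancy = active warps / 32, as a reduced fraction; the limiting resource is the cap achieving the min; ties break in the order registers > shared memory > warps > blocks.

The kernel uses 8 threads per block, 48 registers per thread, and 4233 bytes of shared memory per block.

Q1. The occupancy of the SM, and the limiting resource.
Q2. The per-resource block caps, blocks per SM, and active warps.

Answer: occupancy 11/16, limited by shared memory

registers: 256 blocks
shared memory: 22 blocks
warps: 32 blocks
blocks: 24 blocks

Answer: 22 blocks, 22 active warps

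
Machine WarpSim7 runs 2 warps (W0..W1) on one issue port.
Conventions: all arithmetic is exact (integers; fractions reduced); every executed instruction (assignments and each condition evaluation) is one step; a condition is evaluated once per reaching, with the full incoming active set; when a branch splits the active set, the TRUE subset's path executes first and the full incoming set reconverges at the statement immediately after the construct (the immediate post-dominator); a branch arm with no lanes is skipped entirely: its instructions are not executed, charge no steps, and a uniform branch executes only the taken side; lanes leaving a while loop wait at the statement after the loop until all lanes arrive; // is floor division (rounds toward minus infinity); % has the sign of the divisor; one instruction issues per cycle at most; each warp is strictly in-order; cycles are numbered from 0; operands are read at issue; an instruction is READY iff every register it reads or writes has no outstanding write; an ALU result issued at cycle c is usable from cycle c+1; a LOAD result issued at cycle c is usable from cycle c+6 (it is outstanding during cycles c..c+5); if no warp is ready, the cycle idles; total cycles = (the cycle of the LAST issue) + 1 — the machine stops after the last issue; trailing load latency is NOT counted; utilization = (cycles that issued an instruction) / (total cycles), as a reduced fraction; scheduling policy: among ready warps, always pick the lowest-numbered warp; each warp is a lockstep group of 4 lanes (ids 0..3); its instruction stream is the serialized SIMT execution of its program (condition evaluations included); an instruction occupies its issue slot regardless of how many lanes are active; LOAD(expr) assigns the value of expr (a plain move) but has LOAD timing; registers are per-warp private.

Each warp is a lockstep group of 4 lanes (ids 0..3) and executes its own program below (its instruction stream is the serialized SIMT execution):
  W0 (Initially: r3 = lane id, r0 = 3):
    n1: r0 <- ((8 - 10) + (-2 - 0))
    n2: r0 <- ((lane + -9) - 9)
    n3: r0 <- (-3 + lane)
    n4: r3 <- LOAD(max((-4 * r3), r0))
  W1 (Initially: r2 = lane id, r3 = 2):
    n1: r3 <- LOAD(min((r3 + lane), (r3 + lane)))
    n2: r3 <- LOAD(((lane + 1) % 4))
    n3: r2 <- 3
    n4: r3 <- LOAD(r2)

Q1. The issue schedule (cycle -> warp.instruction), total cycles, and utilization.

cycle 0: W0.I0
cycle 1: W0.I1
cycle 2: W0.I2
cycle 3: W0.I3
cycle 4: W1.I0
cycle 5: idle
cycle 6: idle
cycle 7: idle
cycle 8: idle
cycle 9: idle
cycle 10: W1.I1
cycle 11: W1.I2
cycle 12: idle
cycle 13: idle
cycle 14: idle
cycle 15: idle
cycle 16: W1.I3

Answer: 17 cycles, utilization 8/17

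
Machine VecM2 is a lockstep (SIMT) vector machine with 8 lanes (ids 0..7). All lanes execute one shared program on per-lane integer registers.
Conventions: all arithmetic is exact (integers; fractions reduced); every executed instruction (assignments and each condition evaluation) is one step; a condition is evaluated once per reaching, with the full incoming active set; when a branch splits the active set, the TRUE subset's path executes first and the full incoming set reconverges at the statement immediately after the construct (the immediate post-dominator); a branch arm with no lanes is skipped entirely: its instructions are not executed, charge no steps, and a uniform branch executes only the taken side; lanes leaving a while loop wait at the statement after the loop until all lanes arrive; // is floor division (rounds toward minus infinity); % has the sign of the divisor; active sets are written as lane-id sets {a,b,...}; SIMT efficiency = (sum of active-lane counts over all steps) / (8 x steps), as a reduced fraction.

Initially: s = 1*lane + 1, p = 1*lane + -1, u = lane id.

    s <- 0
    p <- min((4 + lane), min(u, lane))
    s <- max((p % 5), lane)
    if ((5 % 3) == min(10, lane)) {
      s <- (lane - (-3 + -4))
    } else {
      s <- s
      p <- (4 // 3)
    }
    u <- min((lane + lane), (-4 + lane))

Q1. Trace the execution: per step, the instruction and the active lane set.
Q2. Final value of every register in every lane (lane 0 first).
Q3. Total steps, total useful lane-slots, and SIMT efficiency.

step 0: s <- 0                       {0,1,2,3,4,5,6,7}
step 1: p <- min((4 + lane), min(u, lane)) {0,1,2,3,4,5,6,7}
step 2: s <- max((p % 5), lane)      {0,1,2,3,4,5,6,7}
step 3: eval ((5 % 3) == min(10, lane)) {0,1,2,3,4,5,6,7}
step 4: s <- (lane - (-3 + -4))      {2}
step 5: s <- s                       {0,1,3,4,5,6,7}
step 6: p <- (4 // 3)                {0,1,3,4,5,6,7}
step 7: u <- min((lane + lane), (-4 + lane)) {0,1,2,3,4,5,6,7}

Answer: 8 steps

s: 0,1,9,3,4,5,6,7
p: 1,1,2,1,1,1,1,1
u: -4,-3,-2,-1,0,1,2,3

steps = 8; useful = 55; efficiency = 55/64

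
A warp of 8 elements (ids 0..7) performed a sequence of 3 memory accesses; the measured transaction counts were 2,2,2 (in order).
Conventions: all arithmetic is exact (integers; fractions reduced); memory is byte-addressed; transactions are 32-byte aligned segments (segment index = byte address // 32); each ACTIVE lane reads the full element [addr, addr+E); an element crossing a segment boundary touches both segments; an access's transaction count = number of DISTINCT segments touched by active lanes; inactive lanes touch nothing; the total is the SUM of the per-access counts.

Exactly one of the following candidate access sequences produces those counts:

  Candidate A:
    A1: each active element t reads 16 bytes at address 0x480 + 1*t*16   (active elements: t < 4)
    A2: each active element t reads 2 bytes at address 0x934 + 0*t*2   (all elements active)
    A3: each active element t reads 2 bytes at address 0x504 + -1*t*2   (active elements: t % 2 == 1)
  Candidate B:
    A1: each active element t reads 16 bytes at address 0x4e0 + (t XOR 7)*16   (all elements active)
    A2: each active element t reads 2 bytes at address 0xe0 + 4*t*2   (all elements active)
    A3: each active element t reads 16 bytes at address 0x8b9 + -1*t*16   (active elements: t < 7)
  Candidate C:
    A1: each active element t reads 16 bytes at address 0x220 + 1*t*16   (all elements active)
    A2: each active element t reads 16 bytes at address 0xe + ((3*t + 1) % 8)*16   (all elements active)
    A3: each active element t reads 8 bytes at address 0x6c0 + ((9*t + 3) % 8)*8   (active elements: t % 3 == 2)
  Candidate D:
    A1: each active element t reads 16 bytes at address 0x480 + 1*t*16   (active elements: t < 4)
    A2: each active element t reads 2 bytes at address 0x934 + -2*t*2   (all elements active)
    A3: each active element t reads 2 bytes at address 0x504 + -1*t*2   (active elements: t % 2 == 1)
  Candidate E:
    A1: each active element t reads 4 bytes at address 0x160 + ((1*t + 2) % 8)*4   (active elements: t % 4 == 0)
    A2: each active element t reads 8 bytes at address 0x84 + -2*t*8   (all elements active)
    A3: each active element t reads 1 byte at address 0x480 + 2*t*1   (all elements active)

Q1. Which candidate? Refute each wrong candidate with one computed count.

A: A2 gives 1 transaction, not 2
B: A1 gives 4 transactions, not 2
C: A1 gives 4 transactions, not 2
E: A1 gives 1 transaction, not 2
D: all counts match (2,2,2)

Answer: D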